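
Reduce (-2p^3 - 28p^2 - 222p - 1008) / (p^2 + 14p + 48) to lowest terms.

Repeated division with remainder:
  -2p^3 - 28p^2 - 222p - 1008 = (-2p)(p^2 + 14p + 48) + (-126p - 1008)
  p^2 + 14p + 48 = (-(1/126)p - 1/21)(-126p - 1008) + (0)
Last nonzero remainder: -126p - 1008. Dividing through by -126 gives the monic gcd p + 8.
Cancel p + 8 from numerator and denominator to get the reduced form.

(-2p^2 - 12p - 126)/(p + 6)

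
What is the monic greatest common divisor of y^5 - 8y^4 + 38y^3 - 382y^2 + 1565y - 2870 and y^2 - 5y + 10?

Repeated division with remainder:
  y^5 - 8y^4 + 38y^3 - 382y^2 + 1565y - 2870 = (y^3 - 3y^2 + 13y - 287)(y^2 - 5y + 10) + (0)
The last nonzero remainder y^2 - 5y + 10 is already monic.

y^2 - 5y + 10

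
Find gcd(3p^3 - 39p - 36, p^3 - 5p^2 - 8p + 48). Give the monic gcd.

p^2 - p - 12

By polynomial division,
  3p^3 - 39p - 36 = (3)(p^3 - 5p^2 - 8p + 48) + (15p^2 - 15p - 180)
  p^3 - 5p^2 - 8p + 48 = ((1/15)p - 4/15)(15p^2 - 15p - 180) + (0)
Last nonzero remainder: 15p^2 - 15p - 180. Dividing through by 15 gives the monic gcd p^2 - p - 12.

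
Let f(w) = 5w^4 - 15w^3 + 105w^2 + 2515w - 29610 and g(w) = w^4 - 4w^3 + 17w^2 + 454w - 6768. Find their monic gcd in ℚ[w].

w^3 + 4w^2 + 49w + 846

By polynomial division,
  5w^4 - 15w^3 + 105w^2 + 2515w - 29610 = (5)(w^4 - 4w^3 + 17w^2 + 454w - 6768) + (5w^3 + 20w^2 + 245w + 4230)
  w^4 - 4w^3 + 17w^2 + 454w - 6768 = ((1/5)w - 8/5)(5w^3 + 20w^2 + 245w + 4230) + (0)
Last nonzero remainder: 5w^3 + 20w^2 + 245w + 4230. Dividing through by 5 gives the monic gcd w^3 + 4w^2 + 49w + 846.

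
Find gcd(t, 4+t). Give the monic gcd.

1

Euclidean algorithm in ℚ[t]:
  t = (t+4) + (-4)
  t+4 = (-(1/4)t-1)(-4) + (0)
The last nonzero remainder is the constant -4, so the polynomials are coprime and gcd = 1.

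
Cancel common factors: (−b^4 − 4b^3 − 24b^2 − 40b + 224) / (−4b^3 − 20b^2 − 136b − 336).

Euclidean algorithm in ℚ[b]:
  −b^4 − 4b^3 − 24b^2 − 40b + 224 = ((1/4)b − 1/4)(−4b^3 − 20b^2 − 136b − 336) + (5b^2 + 10b + 140)
  −4b^3 − 20b^2 − 136b − 336 = (−(4/5)b − 12/5)(5b^2 + 10b + 140) + (0)
Last nonzero remainder: 5b^2 + 10b + 140. Dividing through by 5 gives the monic gcd b^2 + 2b + 28.
Cancel b^2 + 2b + 28 from numerator and denominator to get the reduced form.

(b^2 + 2b − 8)/(4b + 12)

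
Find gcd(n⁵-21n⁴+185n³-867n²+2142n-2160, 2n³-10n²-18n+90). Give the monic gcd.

n²-8n+15

Euclidean algorithm in ℚ[n]:
  n⁵-21n⁴+185n³-867n²+2142n-2160 = ((1/2)n²-8n+57)(2n³-10n²-18n+90) + (-486n²+3888n-7290)
  2n³-10n²-18n+90 = (-(1/243)n-1/81)(-486n²+3888n-7290) + (0)
Last nonzero remainder: -486n²+3888n-7290. Dividing through by -486 gives the monic gcd n²-8n+15.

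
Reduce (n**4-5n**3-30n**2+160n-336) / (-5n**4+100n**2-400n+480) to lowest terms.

(-n+7)/(5n-10)

Euclidean algorithm in ℚ[n]:
  n**4-5n**3-30n**2+160n-336 = (-1/5)(-5n**4+100n**2-400n+480) + (-5n**3-10n**2+80n-240)
  -5n**4+100n**2-400n+480 = (n-2)(-5n**3-10n**2+80n-240) + (0)
Last nonzero remainder: -5n**3-10n**2+80n-240. Dividing through by -5 gives the monic gcd n**3+2n**2-16n+48.
Cancel n**3+2n**2-16n+48 from numerator and denominator to get the reduced form.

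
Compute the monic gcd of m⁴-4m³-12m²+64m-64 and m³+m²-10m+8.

Euclidean algorithm in ℚ[m]:
  m⁴-4m³-12m²+64m-64 = (m-5)(m³+m²-10m+8) + (3m²+6m-24)
  m³+m²-10m+8 = ((1/3)m-1/3)(3m²+6m-24) + (0)
Last nonzero remainder: 3m²+6m-24. Dividing through by 3 gives the monic gcd m²+2m-8.

m²+2m-8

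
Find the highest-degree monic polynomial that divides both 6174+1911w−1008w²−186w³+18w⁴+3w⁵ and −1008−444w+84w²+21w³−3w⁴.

Euclidean algorithm in ℚ[w]:
  3w⁵+18w⁴−186w³−1008w²+1911w+6174 = (−w−13)(−3w⁴+21w³+84w²−444w−1008) + (171w³−360w²−4869w−6930)
  −3w⁴+21w³+84w²−444w−1008 = (−(1/57)w+31/361)(171w³−360w²−4869w−6930) + ((10647/361)w²−(53235/361)w−149058/361)
  171w³−360w²−4869w−6930 = ((6859/1183)w+19855/1183)((10647/361)w²−(53235/361)w−149058/361) + (0)
Last nonzero remainder: (10647/361)w²−(53235/361)w−149058/361. Dividing through by 10647/361 gives the monic gcd w²−5w−14.

−14−5w+w²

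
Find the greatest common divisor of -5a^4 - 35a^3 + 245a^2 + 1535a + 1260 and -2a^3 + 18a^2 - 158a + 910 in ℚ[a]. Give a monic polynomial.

a - 7

By polynomial division,
  -5a^4 - 35a^3 + 245a^2 + 1535a + 1260 = ((5/2)a + 40)(-2a^3 + 18a^2 - 158a + 910) + (-80a^2 + 5580a - 35140)
  -2a^3 + 18a^2 - 158a + 910 = ((1/40)a + 243/160)(-80a^2 + 5580a - 35140) + (-(62033/8)a + 434231/8)
  -80a^2 + 5580a - 35140 = ((640/62033)a - 40160/62033)(-(62033/8)a + 434231/8) + (0)
Last nonzero remainder: -(62033/8)a + 434231/8. Dividing through by -62033/8 gives the monic gcd a - 7.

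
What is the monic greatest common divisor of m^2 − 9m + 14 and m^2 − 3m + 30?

Repeated division with remainder:
  m^2 − 9m + 14 = (m^2 − 3m + 30) + (−6m − 16)
  m^2 − 3m + 30 = (−(1/6)m + 17/18)(−6m − 16) + (406/9)
  −6m − 16 = (−(27/203)m − 72/203)(406/9) + (0)
The last nonzero remainder is the constant 406/9, so the polynomials are coprime and gcd = 1.

1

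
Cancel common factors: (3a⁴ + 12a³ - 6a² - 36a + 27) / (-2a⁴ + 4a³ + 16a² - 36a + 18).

(-3a - 9)/(2a - 6)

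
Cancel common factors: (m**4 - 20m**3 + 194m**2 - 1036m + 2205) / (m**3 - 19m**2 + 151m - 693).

(m**2 - 12m + 35)/(m - 11)

Euclidean algorithm in ℚ[m]:
  m**4 - 20m**3 + 194m**2 - 1036m + 2205 = (m - 1)(m**3 - 19m**2 + 151m - 693) + (24m**2 - 192m + 1512)
  m**3 - 19m**2 + 151m - 693 = ((1/24)m - 11/24)(24m**2 - 192m + 1512) + (0)
Last nonzero remainder: 24m**2 - 192m + 1512. Dividing through by 24 gives the monic gcd m**2 - 8m + 63.
Cancel m**2 - 8m + 63 from numerator and denominator to get the reduced form.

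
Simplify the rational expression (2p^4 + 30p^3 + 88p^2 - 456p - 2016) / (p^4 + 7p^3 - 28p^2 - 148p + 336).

(2p + 12)/(p - 2)

By polynomial division,
  2p^4 + 30p^3 + 88p^2 - 456p - 2016 = (2)(p^4 + 7p^3 - 28p^2 - 148p + 336) + (16p^3 + 144p^2 - 160p - 2688)
  p^4 + 7p^3 - 28p^2 - 148p + 336 = ((1/16)p - 1/8)(16p^3 + 144p^2 - 160p - 2688) + (0)
Last nonzero remainder: 16p^3 + 144p^2 - 160p - 2688. Dividing through by 16 gives the monic gcd p^3 + 9p^2 - 10p - 168.
Cancel p^3 + 9p^2 - 10p - 168 from numerator and denominator to get the reduced form.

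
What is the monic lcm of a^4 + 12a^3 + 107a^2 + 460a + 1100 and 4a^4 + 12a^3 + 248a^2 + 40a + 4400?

a^6 + 10a^5 + 105a^4 + 510a^3 + 2534a^2 + 7920a + 24200

Apply the Euclidean algorithm:
  a^4 + 12a^3 + 107a^2 + 460a + 1100 = (1/4)(4a^4 + 12a^3 + 248a^2 + 40a + 4400) + (9a^3 + 45a^2 + 450a)
  4a^4 + 12a^3 + 248a^2 + 40a + 4400 = ((4/9)a - 8/9)(9a^3 + 45a^2 + 450a) + (88a^2 + 440a + 4400)
  9a^3 + 45a^2 + 450a = ((9/88)a)(88a^2 + 440a + 4400) + (0)
Last nonzero remainder: 88a^2 + 440a + 4400. Dividing through by 88 gives the monic gcd a^2 + 5a + 50.
Then lcm(f, g) = f·g / gcd(f, g); expanding and making the result monic gives the answer.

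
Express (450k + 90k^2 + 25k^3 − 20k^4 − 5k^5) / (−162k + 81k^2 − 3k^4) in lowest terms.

By polynomial division,
  −5k^5 − 20k^4 + 25k^3 + 90k^2 + 450k = ((5/3)k + 20/3)(−3k^4 + 81k^2 − 162k) + (−110k^3 − 180k^2 + 1530k)
  −3k^4 + 81k^2 − 162k = ((3/110)k − 27/605)(−110k^3 − 180k^2 + 1530k) + ((3780/121)k^2 − (11340/121)k)
  −110k^3 − 180k^2 + 1530k = (−(1331/378)k − 2057/126)((3780/121)k^2 − (11340/121)k) + (0)
Last nonzero remainder: (3780/121)k^2 − (11340/121)k. Dividing through by 3780/121 gives the monic gcd k^2 − 3k.
Cancel k^2 − 3k from numerator and denominator to get the reduced form.

(150 + 80k + 35k^2 + 5k^3)/(−54 + 9k + 3k^2)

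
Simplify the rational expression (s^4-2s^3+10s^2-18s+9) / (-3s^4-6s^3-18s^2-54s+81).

(-s+1)/(3s+9)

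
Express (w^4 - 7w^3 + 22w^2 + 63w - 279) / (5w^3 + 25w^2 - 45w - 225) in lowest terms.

(w^2 - 7w + 31)/(5w + 25)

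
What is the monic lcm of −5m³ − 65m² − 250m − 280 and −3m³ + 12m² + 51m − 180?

m⁵ + 5m⁴ − 39m³ − 149m² + 302m + 840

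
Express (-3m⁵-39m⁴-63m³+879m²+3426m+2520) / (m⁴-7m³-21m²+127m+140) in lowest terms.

(-3m²-39m-126)/(m-7)

Euclidean algorithm in ℚ[m]:
  -3m⁵-39m⁴-63m³+879m²+3426m+2520 = (-3m-60)(m⁴-7m³-21m²+127m+140) + (-546m³+11466m+10920)
  m⁴-7m³-21m²+127m+140 = (-(1/546)m+1/78)(-546m³+11466m+10920) + (0)
Last nonzero remainder: -546m³+11466m+10920. Dividing through by -546 gives the monic gcd m³-21m-20.
Cancel m³-21m-20 from numerator and denominator to get the reduced form.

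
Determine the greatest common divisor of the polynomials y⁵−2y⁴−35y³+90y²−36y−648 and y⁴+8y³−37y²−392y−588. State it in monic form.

Euclidean algorithm in ℚ[y]:
  y⁵−2y⁴−35y³+90y²−36y−648 = (y−10)(y⁴+8y³−37y²−392y−588) + (82y³+112y²−3368y−6528)
  y⁴+8y³−37y²−392y−588 = ((1/82)y+136/1681)(82y³+112y²−3368y−6528) + (−(8385/1681)y²−(67080/1681)y−100620/1681)
  82y³+112y²−3368y−6528 = (−(137842/8385)y+914464/8385)(−(8385/1681)y²−(67080/1681)y−100620/1681) + (0)
Last nonzero remainder: −(8385/1681)y²−(67080/1681)y−100620/1681. Dividing through by −8385/1681 gives the monic gcd y²+8y+12.

y²+8y+12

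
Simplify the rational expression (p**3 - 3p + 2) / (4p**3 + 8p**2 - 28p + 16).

Apply the Euclidean algorithm:
  p**3 - 3p + 2 = (1/4)(4p**3 + 8p**2 - 28p + 16) + (-2p**2 + 4p - 2)
  4p**3 + 8p**2 - 28p + 16 = (-2p - 8)(-2p**2 + 4p - 2) + (0)
Last nonzero remainder: -2p**2 + 4p - 2. Dividing through by -2 gives the monic gcd p**2 - 2p + 1.
Cancel p**2 - 2p + 1 from numerator and denominator to get the reduced form.

(p + 2)/(4p + 16)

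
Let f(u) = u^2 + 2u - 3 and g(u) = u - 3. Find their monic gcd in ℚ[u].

Repeated division with remainder:
  u^2 + 2u - 3 = (u + 5)(u - 3) + (12)
  u - 3 = ((1/12)u - 1/4)(12) + (0)
The last nonzero remainder is the constant 12, so the polynomials are coprime and gcd = 1.

1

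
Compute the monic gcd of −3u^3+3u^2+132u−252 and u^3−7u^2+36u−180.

u−6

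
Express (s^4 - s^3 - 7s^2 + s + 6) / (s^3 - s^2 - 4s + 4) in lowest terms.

(s^2 - 2s - 3)/(s - 2)

By polynomial division,
  s^4 - s^3 - 7s^2 + s + 6 = (s)(s^3 - s^2 - 4s + 4) + (-3s^2 - 3s + 6)
  s^3 - s^2 - 4s + 4 = (-(1/3)s + 2/3)(-3s^2 - 3s + 6) + (0)
Last nonzero remainder: -3s^2 - 3s + 6. Dividing through by -3 gives the monic gcd s^2 + s - 2.
Cancel s^2 + s - 2 from numerator and denominator to get the reduced form.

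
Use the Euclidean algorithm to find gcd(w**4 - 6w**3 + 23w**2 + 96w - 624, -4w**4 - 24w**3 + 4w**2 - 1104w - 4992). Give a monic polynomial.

w**3 - 2w**2 + 15w + 156

Apply the Euclidean algorithm:
  w**4 - 6w**3 + 23w**2 + 96w - 624 = (-1/4)(-4w**4 - 24w**3 + 4w**2 - 1104w - 4992) + (-12w**3 + 24w**2 - 180w - 1872)
  -4w**4 - 24w**3 + 4w**2 - 1104w - 4992 = ((1/3)w + 8/3)(-12w**3 + 24w**2 - 180w - 1872) + (0)
Last nonzero remainder: -12w**3 + 24w**2 - 180w - 1872. Dividing through by -12 gives the monic gcd w**3 - 2w**2 + 15w + 156.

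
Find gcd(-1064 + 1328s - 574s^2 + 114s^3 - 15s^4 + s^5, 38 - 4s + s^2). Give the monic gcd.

38 - 4s + s^2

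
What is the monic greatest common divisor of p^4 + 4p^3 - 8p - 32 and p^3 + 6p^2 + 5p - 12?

p + 4

By polynomial division,
  p^4 + 4p^3 - 8p - 32 = (p - 2)(p^3 + 6p^2 + 5p - 12) + (7p^2 + 14p - 56)
  p^3 + 6p^2 + 5p - 12 = ((1/7)p + 4/7)(7p^2 + 14p - 56) + (5p + 20)
  7p^2 + 14p - 56 = ((7/5)p - 14/5)(5p + 20) + (0)
Last nonzero remainder: 5p + 20. Dividing through by 5 gives the monic gcd p + 4.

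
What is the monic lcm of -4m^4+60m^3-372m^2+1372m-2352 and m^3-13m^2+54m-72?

Apply the Euclidean algorithm:
  -4m^4+60m^3-372m^2+1372m-2352 = (-4m+8)(m^3-13m^2+54m-72) + (-52m^2+652m-1776)
  m^3-13m^2+54m-72 = (-(1/52)m+3/338)(-52m^2+652m-1776) + ((2376/169)m-9504/169)
  -52m^2+652m-1776 = (-(2197/594)m+6253/198)((2376/169)m-9504/169) + (0)
Last nonzero remainder: (2376/169)m-9504/169. Dividing through by 2376/169 gives the monic gcd m-4.
Then lcm(f, g) = f·g / gcd(f, g); expanding and making the result monic gives the answer.

m^6-24m^5+246m^4-1450m^3+5349m^2-11466m+10584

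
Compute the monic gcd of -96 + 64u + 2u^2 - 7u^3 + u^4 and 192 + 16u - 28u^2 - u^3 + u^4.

Repeated division with remainder:
  u^4 - 7u^3 + 2u^2 + 64u - 96 = (u^4 - u^3 - 28u^2 + 16u + 192) + (-6u^3 + 30u^2 + 48u - 288)
  u^4 - u^3 - 28u^2 + 16u + 192 = (-(1/6)u - 2/3)(-6u^3 + 30u^2 + 48u - 288) + (0)
Last nonzero remainder: -6u^3 + 30u^2 + 48u - 288. Dividing through by -6 gives the monic gcd u^3 - 5u^2 - 8u + 48.

48 - 8u - 5u^2 + u^3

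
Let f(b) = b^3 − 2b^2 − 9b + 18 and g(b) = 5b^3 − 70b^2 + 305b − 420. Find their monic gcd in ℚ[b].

b − 3

Repeated division with remainder:
  b^3 − 2b^2 − 9b + 18 = (1/5)(5b^3 − 70b^2 + 305b − 420) + (12b^2 − 70b + 102)
  5b^3 − 70b^2 + 305b − 420 = ((5/12)b − 245/72)(12b^2 − 70b + 102) + ((875/36)b − 875/12)
  12b^2 − 70b + 102 = ((432/875)b − 1224/875)((875/36)b − 875/12) + (0)
Last nonzero remainder: (875/36)b − 875/12. Dividing through by 875/36 gives the monic gcd b − 3.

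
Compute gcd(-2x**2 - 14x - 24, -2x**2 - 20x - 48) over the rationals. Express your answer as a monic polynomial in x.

x + 4

Euclidean algorithm in ℚ[x]:
  -2x**2 - 14x - 24 = (-2x**2 - 20x - 48) + (6x + 24)
  -2x**2 - 20x - 48 = (-(1/3)x - 2)(6x + 24) + (0)
Last nonzero remainder: 6x + 24. Dividing through by 6 gives the monic gcd x + 4.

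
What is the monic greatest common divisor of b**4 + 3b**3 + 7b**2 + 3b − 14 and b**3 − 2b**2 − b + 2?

b − 1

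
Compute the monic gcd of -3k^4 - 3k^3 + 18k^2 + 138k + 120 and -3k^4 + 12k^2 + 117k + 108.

k^2 - 3k - 4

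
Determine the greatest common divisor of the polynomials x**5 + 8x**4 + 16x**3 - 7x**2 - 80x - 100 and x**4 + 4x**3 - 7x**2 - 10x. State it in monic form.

x**2 + 3x - 10

By polynomial division,
  x**5 + 8x**4 + 16x**3 - 7x**2 - 80x - 100 = (x + 4)(x**4 + 4x**3 - 7x**2 - 10x) + (7x**3 + 31x**2 - 40x - 100)
  x**4 + 4x**3 - 7x**2 - 10x = ((1/7)x - 3/49)(7x**3 + 31x**2 - 40x - 100) + ((30/49)x**2 + (90/49)x - 300/49)
  7x**3 + 31x**2 - 40x - 100 = ((343/30)x + 49/3)((30/49)x**2 + (90/49)x - 300/49) + (0)
Last nonzero remainder: (30/49)x**2 + (90/49)x - 300/49. Dividing through by 30/49 gives the monic gcd x**2 + 3x - 10.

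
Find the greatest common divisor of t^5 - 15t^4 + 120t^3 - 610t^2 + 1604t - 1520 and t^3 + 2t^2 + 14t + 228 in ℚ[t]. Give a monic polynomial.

Repeated division with remainder:
  t^5 - 15t^4 + 120t^3 - 610t^2 + 1604t - 1520 = (t^2 - 17t + 140)(t^3 + 2t^2 + 14t + 228) + (-880t^2 + 3520t - 33440)
  t^3 + 2t^2 + 14t + 228 = (-(1/880)t - 3/440)(-880t^2 + 3520t - 33440) + (0)
Last nonzero remainder: -880t^2 + 3520t - 33440. Dividing through by -880 gives the monic gcd t^2 - 4t + 38.

t^2 - 4t + 38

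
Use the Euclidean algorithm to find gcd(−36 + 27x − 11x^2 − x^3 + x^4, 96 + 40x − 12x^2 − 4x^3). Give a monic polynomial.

By polynomial division,
  x^4 − x^3 − 11x^2 + 27x − 36 = (−(1/4)x + 1)(−4x^3 − 12x^2 + 40x + 96) + (11x^2 + 11x − 132)
  −4x^3 − 12x^2 + 40x + 96 = (−(4/11)x − 8/11)(11x^2 + 11x − 132) + (0)
Last nonzero remainder: 11x^2 + 11x − 132. Dividing through by 11 gives the monic gcd x^2 + x − 12.

−12 + x + x^2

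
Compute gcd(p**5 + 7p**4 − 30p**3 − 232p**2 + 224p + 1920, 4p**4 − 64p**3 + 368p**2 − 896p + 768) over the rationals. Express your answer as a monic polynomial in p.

Repeated division with remainder:
  p**5 + 7p**4 − 30p**3 − 232p**2 + 224p + 1920 = ((1/4)p + 23/4)(4p**4 − 64p**3 + 368p**2 − 896p + 768) + (246p**3 − 2124p**2 + 5184p − 2496)
  4p**4 − 64p**3 + 368p**2 − 896p + 768 = ((2/123)p − 604/5043)(246p**3 − 2124p**2 + 5184p − 2496) + ((49280/1681)p**2 − (394240/1681)p + 788480/1681)
  246p**3 − 2124p**2 + 5184p − 2496 = ((206763/24640)p − 65559/12320)((49280/1681)p**2 − (394240/1681)p + 788480/1681) + (0)
Last nonzero remainder: (49280/1681)p**2 − (394240/1681)p + 788480/1681. Dividing through by 49280/1681 gives the monic gcd p**2 − 8p + 16.

p**2 − 8p + 16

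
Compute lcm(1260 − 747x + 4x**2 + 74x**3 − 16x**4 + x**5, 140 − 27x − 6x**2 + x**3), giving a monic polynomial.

Repeated division with remainder:
  x**5 − 16x**4 + 74x**3 + 4x**2 − 747x + 1260 = (x**2 − 10x + 41)(x**3 − 6x**2 − 27x + 140) + (−160x**2 + 1760x − 4480)
  x**3 − 6x**2 − 27x + 140 = (−(1/160)x − 1/32)(−160x**2 + 1760x − 4480) + (0)
Last nonzero remainder: −160x**2 + 1760x − 4480. Dividing through by −160 gives the monic gcd x**2 − 11x + 28.
Then lcm(f, g) = f·g / gcd(f, g); expanding and making the result monic gives the answer.

6300 − 2475x − 727x**2 + 374x**3 − 6x**4 − 11x**5 + x**6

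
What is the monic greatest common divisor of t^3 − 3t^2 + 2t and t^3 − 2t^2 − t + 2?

t^2 − 3t + 2

Apply the Euclidean algorithm:
  t^3 − 3t^2 + 2t = (t^3 − 2t^2 − t + 2) + (−t^2 + 3t − 2)
  t^3 − 2t^2 − t + 2 = (−t − 1)(−t^2 + 3t − 2) + (0)
Last nonzero remainder: −t^2 + 3t − 2. Dividing through by −1 gives the monic gcd t^2 − 3t + 2.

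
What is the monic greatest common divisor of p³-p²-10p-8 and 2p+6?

1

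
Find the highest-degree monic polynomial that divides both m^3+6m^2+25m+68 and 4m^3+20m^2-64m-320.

By polynomial division,
  m^3+6m^2+25m+68 = (1/4)(4m^3+20m^2-64m-320) + (m^2+41m+148)
  4m^3+20m^2-64m-320 = (4m-144)(m^2+41m+148) + (5248m+20992)
  m^2+41m+148 = ((1/5248)m+37/5248)(5248m+20992) + (0)
Last nonzero remainder: 5248m+20992. Dividing through by 5248 gives the monic gcd m+4.

m+4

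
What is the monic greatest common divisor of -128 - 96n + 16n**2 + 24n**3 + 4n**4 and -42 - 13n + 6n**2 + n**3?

2 + n

Apply the Euclidean algorithm:
  4n**4 + 24n**3 + 16n**2 - 96n - 128 = (4n)(n**3 + 6n**2 - 13n - 42) + (68n**2 + 72n - 128)
  n**3 + 6n**2 - 13n - 42 = ((1/68)n + 21/289)(68n**2 + 72n - 128) + (-(4725/289)n - 9450/289)
  68n**2 + 72n - 128 = (-(19652/4725)n + 18496/4725)(-(4725/289)n - 9450/289) + (0)
Last nonzero remainder: -(4725/289)n - 9450/289. Dividing through by -4725/289 gives the monic gcd n + 2.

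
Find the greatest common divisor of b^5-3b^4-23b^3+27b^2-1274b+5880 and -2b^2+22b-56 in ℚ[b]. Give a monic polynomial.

b^2-11b+28

Euclidean algorithm in ℚ[b]:
  b^5-3b^4-23b^3+27b^2-1274b+5880 = (-(1/2)b^3-4b^2-(37/2)b-105)(-2b^2+22b-56) + (0)
Last nonzero remainder: -2b^2+22b-56. Dividing through by -2 gives the monic gcd b^2-11b+28.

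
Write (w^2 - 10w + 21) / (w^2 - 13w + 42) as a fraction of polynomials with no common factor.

(w - 3)/(w - 6)

Repeated division with remainder:
  w^2 - 10w + 21 = (w^2 - 13w + 42) + (3w - 21)
  w^2 - 13w + 42 = ((1/3)w - 2)(3w - 21) + (0)
Last nonzero remainder: 3w - 21. Dividing through by 3 gives the monic gcd w - 7.
Cancel w - 7 from numerator and denominator to get the reduced form.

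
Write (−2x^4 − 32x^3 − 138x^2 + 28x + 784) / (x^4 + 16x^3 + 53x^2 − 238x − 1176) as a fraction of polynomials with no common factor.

(−2x^2 − 4x + 16)/(x^2 + 2x − 24)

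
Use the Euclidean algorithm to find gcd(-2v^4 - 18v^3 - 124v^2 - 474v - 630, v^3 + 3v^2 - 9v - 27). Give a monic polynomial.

v^2 + 6v + 9

Repeated division with remainder:
  -2v^4 - 18v^3 - 124v^2 - 474v - 630 = (-2v - 12)(v^3 + 3v^2 - 9v - 27) + (-106v^2 - 636v - 954)
  v^3 + 3v^2 - 9v - 27 = (-(1/106)v + 3/106)(-106v^2 - 636v - 954) + (0)
Last nonzero remainder: -106v^2 - 636v - 954. Dividing through by -106 gives the monic gcd v^2 + 6v + 9.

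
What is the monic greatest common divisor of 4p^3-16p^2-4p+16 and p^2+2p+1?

Repeated division with remainder:
  4p^3-16p^2-4p+16 = (4p-24)(p^2+2p+1) + (40p+40)
  p^2+2p+1 = ((1/40)p+1/40)(40p+40) + (0)
Last nonzero remainder: 40p+40. Dividing through by 40 gives the monic gcd p+1.

p+1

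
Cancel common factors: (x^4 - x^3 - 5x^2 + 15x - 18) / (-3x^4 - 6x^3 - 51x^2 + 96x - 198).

By polynomial division,
  x^4 - x^3 - 5x^2 + 15x - 18 = (-1/3)(-3x^4 - 6x^3 - 51x^2 + 96x - 198) + (-3x^3 - 22x^2 + 47x - 84)
  -3x^4 - 6x^3 - 51x^2 + 96x - 198 = (x - 16/3)(-3x^3 - 22x^2 + 47x - 84) + (-(646/3)x^2 + (1292/3)x - 646)
  -3x^3 - 22x^2 + 47x - 84 = ((9/646)x + 42/323)(-(646/3)x^2 + (1292/3)x - 646) + (0)
Last nonzero remainder: -(646/3)x^2 + (1292/3)x - 646. Dividing through by -646/3 gives the monic gcd x^2 - 2x + 3.
Cancel x^2 - 2x + 3 from numerator and denominator to get the reduced form.

(-x^2 - x + 6)/(3x^2 + 12x + 66)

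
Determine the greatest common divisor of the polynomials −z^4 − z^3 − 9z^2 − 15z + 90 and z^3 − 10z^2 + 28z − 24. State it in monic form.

By polynomial division,
  −z^4 − z^3 − 9z^2 − 15z + 90 = (−z − 11)(z^3 − 10z^2 + 28z − 24) + (−91z^2 + 269z − 174)
  z^3 − 10z^2 + 28z − 24 = (−(1/91)z + 641/8281)(−91z^2 + 269z − 174) + ((43605/8281)z − 87210/8281)
  −91z^2 + 269z − 174 = (−(753571/43605)z + 240149/14535)((43605/8281)z − 87210/8281) + (0)
Last nonzero remainder: (43605/8281)z − 87210/8281. Dividing through by 43605/8281 gives the monic gcd z − 2.

z − 2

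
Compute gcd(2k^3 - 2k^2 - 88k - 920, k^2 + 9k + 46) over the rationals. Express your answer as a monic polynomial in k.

k^2 + 9k + 46

Apply the Euclidean algorithm:
  2k^3 - 2k^2 - 88k - 920 = (2k - 20)(k^2 + 9k + 46) + (0)
The last nonzero remainder k^2 + 9k + 46 is already monic.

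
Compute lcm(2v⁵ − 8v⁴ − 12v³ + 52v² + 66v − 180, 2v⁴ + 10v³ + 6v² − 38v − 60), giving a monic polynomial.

Repeated division with remainder:
  2v⁵ − 8v⁴ − 12v³ + 52v² + 66v − 180 = (v − 9)(2v⁴ + 10v³ + 6v² − 38v − 60) + (72v³ + 144v² − 216v − 720)
  2v⁴ + 10v³ + 6v² − 38v − 60 = ((1/36)v + 1/12)(72v³ + 144v² − 216v − 720) + (0)
Last nonzero remainder: 72v³ + 144v² − 216v − 720. Dividing through by 72 gives the monic gcd v³ + 2v² − 3v − 10.
Then lcm(f, g) = f·g / gcd(f, g); expanding and making the result monic gives the answer.

v⁶ − v⁵ − 18v⁴ + 8v³ + 111v² + 9v − 270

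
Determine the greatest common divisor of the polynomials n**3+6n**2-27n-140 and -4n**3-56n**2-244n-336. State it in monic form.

Repeated division with remainder:
  n**3+6n**2-27n-140 = (-1/4)(-4n**3-56n**2-244n-336) + (-8n**2-88n-224)
  -4n**3-56n**2-244n-336 = ((1/2)n+3/2)(-8n**2-88n-224) + (0)
Last nonzero remainder: -8n**2-88n-224. Dividing through by -8 gives the monic gcd n**2+11n+28.

n**2+11n+28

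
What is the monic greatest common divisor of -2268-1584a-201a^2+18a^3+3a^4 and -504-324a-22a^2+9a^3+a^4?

84+68a+15a^2+a^3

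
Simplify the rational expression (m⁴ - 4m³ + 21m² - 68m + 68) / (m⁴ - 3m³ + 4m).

(m² + 17)/(m² + m)

Euclidean algorithm in ℚ[m]:
  m⁴ - 4m³ + 21m² - 68m + 68 = (m⁴ - 3m³ + 4m) + (-m³ + 21m² - 72m + 68)
  m⁴ - 3m³ + 4m = (-m - 18)(-m³ + 21m² - 72m + 68) + (306m² - 1224m + 1224)
  -m³ + 21m² - 72m + 68 = (-(1/306)m + 1/18)(306m² - 1224m + 1224) + (0)
Last nonzero remainder: 306m² - 1224m + 1224. Dividing through by 306 gives the monic gcd m² - 4m + 4.
Cancel m² - 4m + 4 from numerator and denominator to get the reduced form.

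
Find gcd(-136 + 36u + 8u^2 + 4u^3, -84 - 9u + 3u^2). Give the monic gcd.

1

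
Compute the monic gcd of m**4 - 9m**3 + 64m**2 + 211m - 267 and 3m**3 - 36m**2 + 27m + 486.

m + 3

By polynomial division,
  m**4 - 9m**3 + 64m**2 + 211m - 267 = ((1/3)m + 1)(3m**3 - 36m**2 + 27m + 486) + (91m**2 + 22m - 753)
  3m**3 - 36m**2 + 27m + 486 = ((3/91)m - 3342/8281)(91m**2 + 22m - 753) + ((502680/8281)m + 1508040/8281)
  91m**2 + 22m - 753 = ((753571/502680)m - 2078531/502680)((502680/8281)m + 1508040/8281) + (0)
Last nonzero remainder: (502680/8281)m + 1508040/8281. Dividing through by 502680/8281 gives the monic gcd m + 3.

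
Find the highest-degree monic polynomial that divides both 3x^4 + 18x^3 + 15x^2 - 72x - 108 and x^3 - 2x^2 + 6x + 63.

Euclidean algorithm in ℚ[x]:
  3x^4 + 18x^3 + 15x^2 - 72x - 108 = (3x + 24)(x^3 - 2x^2 + 6x + 63) + (45x^2 - 405x - 1620)
  x^3 - 2x^2 + 6x + 63 = ((1/45)x + 7/45)(45x^2 - 405x - 1620) + (105x + 315)
  45x^2 - 405x - 1620 = ((3/7)x - 36/7)(105x + 315) + (0)
Last nonzero remainder: 105x + 315. Dividing through by 105 gives the monic gcd x + 3.

x + 3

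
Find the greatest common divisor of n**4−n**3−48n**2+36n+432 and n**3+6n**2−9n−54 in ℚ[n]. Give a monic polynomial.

n**2+9n+18

Apply the Euclidean algorithm:
  n**4−n**3−48n**2+36n+432 = (n−7)(n**3+6n**2−9n−54) + (3n**2+27n+54)
  n**3+6n**2−9n−54 = ((1/3)n−1)(3n**2+27n+54) + (0)
Last nonzero remainder: 3n**2+27n+54. Dividing through by 3 gives the monic gcd n**2+9n+18.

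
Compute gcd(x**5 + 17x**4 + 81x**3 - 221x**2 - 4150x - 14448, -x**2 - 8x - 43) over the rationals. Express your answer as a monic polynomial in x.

x**2 + 8x + 43

Repeated division with remainder:
  x**5 + 17x**4 + 81x**3 - 221x**2 - 4150x - 14448 = (-x**3 - 9x**2 + 34x + 336)(-x**2 - 8x - 43) + (0)
Last nonzero remainder: -x**2 - 8x - 43. Dividing through by -1 gives the monic gcd x**2 + 8x + 43.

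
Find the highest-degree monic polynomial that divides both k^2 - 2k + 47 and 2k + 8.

1

By polynomial division,
  k^2 - 2k + 47 = ((1/2)k - 3)(2k + 8) + (71)
  2k + 8 = ((2/71)k + 8/71)(71) + (0)
The last nonzero remainder is the constant 71, so the polynomials are coprime and gcd = 1.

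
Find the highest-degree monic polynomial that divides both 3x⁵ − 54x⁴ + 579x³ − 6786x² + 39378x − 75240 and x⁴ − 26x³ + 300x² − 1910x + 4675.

Euclidean algorithm in ℚ[x]:
  3x⁵ − 54x⁴ + 579x³ − 6786x² + 39378x − 75240 = (3x + 24)(x⁴ − 26x³ + 300x² − 1910x + 4675) + (303x³ − 8256x² + 71193x − 187440)
  x⁴ − 26x³ + 300x² − 1910x + 4675 = ((1/303)x + 42/10201)(303x³ − 8256x² + 71193x − 187440) + ((1010221/10201)x² − (16163536/10201)x + 55562155/10201)
  303x³ − 8256x² + 71193x − 187440 = ((3090903/1010221)x − 34765008/1010221)((1010221/10201)x² − (16163536/10201)x + 55562155/10201) + (0)
Last nonzero remainder: (1010221/10201)x² − (16163536/10201)x + 55562155/10201. Dividing through by 1010221/10201 gives the monic gcd x² − 16x + 55.

x² − 16x + 55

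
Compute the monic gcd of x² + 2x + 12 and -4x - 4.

By polynomial division,
  x² + 2x + 12 = (-(1/4)x - 1/4)(-4x - 4) + (11)
  -4x - 4 = (-(4/11)x - 4/11)(11) + (0)
The last nonzero remainder is the constant 11, so the polynomials are coprime and gcd = 1.

1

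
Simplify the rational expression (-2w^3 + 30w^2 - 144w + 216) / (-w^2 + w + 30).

(2w^2 - 18w + 36)/(w + 5)

By polynomial division,
  -2w^3 + 30w^2 - 144w + 216 = (2w - 28)(-w^2 + w + 30) + (-176w + 1056)
  -w^2 + w + 30 = ((1/176)w + 5/176)(-176w + 1056) + (0)
Last nonzero remainder: -176w + 1056. Dividing through by -176 gives the monic gcd w - 6.
Cancel w - 6 from numerator and denominator to get the reduced form.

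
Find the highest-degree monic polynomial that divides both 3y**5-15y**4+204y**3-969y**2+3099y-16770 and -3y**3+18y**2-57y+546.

By polynomial division,
  3y**5-15y**4+204y**3-969y**2+3099y-16770 = (-y**2-y-55)(-3y**3+18y**2-57y+546) + (510y**2+510y+13260)
  -3y**3+18y**2-57y+546 = (-(1/170)y+7/170)(510y**2+510y+13260) + (0)
Last nonzero remainder: 510y**2+510y+13260. Dividing through by 510 gives the monic gcd y**2+y+26.

y**2+y+26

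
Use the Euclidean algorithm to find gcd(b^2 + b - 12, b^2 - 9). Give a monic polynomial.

b - 3

Apply the Euclidean algorithm:
  b^2 + b - 12 = (b^2 - 9) + (b - 3)
  b^2 - 9 = (b + 3)(b - 3) + (0)
The last nonzero remainder b - 3 is already monic.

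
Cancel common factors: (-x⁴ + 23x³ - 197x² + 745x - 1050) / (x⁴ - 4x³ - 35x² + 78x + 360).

By polynomial division,
  -x⁴ + 23x³ - 197x² + 745x - 1050 = (-1)(x⁴ - 4x³ - 35x² + 78x + 360) + (19x³ - 232x² + 823x - 690)
  x⁴ - 4x³ - 35x² + 78x + 360 = ((1/19)x + 156/361)(19x³ - 232x² + 823x - 690) + ((7920/361)x² - (87120/361)x + 237600/361)
  19x³ - 232x² + 823x - 690 = ((6859/7920)x - 8303/7920)((7920/361)x² - (87120/361)x + 237600/361) + (0)
Last nonzero remainder: (7920/361)x² - (87120/361)x + 237600/361. Dividing through by 7920/361 gives the monic gcd x² - 11x + 30.
Cancel x² - 11x + 30 from numerator and denominator to get the reduced form.

(-x² + 12x - 35)/(x² + 7x + 12)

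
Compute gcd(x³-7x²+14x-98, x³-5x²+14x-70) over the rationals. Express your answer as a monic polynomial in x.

Euclidean algorithm in ℚ[x]:
  x³-7x²+14x-98 = (x³-5x²+14x-70) + (-2x²-28)
  x³-5x²+14x-70 = (-(1/2)x+5/2)(-2x²-28) + (0)
Last nonzero remainder: -2x²-28. Dividing through by -2 gives the monic gcd x²+14.

x²+14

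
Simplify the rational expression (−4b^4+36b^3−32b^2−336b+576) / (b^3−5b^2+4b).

(−4b^3+20b^2+48b−144)/(b^2−b)

Apply the Euclidean algorithm:
  −4b^4+36b^3−32b^2−336b+576 = (−4b+16)(b^3−5b^2+4b) + (64b^2−400b+576)
  b^3−5b^2+4b = ((1/64)b+5/256)(64b^2−400b+576) + ((45/16)b−45/4)
  64b^2−400b+576 = ((1024/45)b−256/5)((45/16)b−45/4) + (0)
Last nonzero remainder: (45/16)b−45/4. Dividing through by 45/16 gives the monic gcd b−4.
Cancel b−4 from numerator and denominator to get the reduced form.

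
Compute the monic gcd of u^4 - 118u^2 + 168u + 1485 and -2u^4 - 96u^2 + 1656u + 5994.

Apply the Euclidean algorithm:
  u^4 - 118u^2 + 168u + 1485 = (-1/2)(-2u^4 - 96u^2 + 1656u + 5994) + (-166u^2 + 996u + 4482)
  -2u^4 - 96u^2 + 1656u + 5994 = ((1/83)u^2 + (6/83)u + 111/83)(-166u^2 + 996u + 4482) + (0)
Last nonzero remainder: -166u^2 + 996u + 4482. Dividing through by -166 gives the monic gcd u^2 - 6u - 27.

u^2 - 6u - 27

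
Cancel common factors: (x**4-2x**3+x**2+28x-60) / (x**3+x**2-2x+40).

By polynomial division,
  x**4-2x**3+x**2+28x-60 = (x-3)(x**3+x**2-2x+40) + (6x**2-18x+60)
  x**3+x**2-2x+40 = ((1/6)x+2/3)(6x**2-18x+60) + (0)
Last nonzero remainder: 6x**2-18x+60. Dividing through by 6 gives the monic gcd x**2-3x+10.
Cancel x**2-3x+10 from numerator and denominator to get the reduced form.

(x**2+x-6)/(x+4)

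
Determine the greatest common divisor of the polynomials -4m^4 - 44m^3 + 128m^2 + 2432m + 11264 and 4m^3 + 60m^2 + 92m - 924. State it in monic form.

m + 11

Apply the Euclidean algorithm:
  -4m^4 - 44m^3 + 128m^2 + 2432m + 11264 = (-m + 4)(4m^3 + 60m^2 + 92m - 924) + (-20m^2 + 1140m + 14960)
  4m^3 + 60m^2 + 92m - 924 = (-(1/5)m - 72/5)(-20m^2 + 1140m + 14960) + (19500m + 214500)
  -20m^2 + 1140m + 14960 = (-(1/975)m + 68/975)(19500m + 214500) + (0)
Last nonzero remainder: 19500m + 214500. Dividing through by 19500 gives the monic gcd m + 11.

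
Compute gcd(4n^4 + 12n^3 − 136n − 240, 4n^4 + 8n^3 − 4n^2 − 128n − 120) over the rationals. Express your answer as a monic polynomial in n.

Apply the Euclidean algorithm:
  4n^4 + 12n^3 − 136n − 240 = (4n^4 + 8n^3 − 4n^2 − 128n − 120) + (4n^3 + 4n^2 − 8n − 120)
  4n^4 + 8n^3 − 4n^2 − 128n − 120 = (n + 1)(4n^3 + 4n^2 − 8n − 120) + (0)
Last nonzero remainder: 4n^3 + 4n^2 − 8n − 120. Dividing through by 4 gives the monic gcd n^3 + n^2 − 2n − 30.

n^3 + n^2 − 2n − 30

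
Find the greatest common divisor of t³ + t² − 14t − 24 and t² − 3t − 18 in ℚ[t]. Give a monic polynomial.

Repeated division with remainder:
  t³ + t² − 14t − 24 = (t + 4)(t² − 3t − 18) + (16t + 48)
  t² − 3t − 18 = ((1/16)t − 3/8)(16t + 48) + (0)
Last nonzero remainder: 16t + 48. Dividing through by 16 gives the monic gcd t + 3.

t + 3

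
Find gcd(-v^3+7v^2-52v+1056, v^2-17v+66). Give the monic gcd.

v-11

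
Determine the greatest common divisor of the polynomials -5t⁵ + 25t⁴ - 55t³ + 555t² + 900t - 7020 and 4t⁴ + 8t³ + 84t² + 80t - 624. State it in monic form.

t³ + 4t² + 29t + 78

Repeated division with remainder:
  -5t⁵ + 25t⁴ - 55t³ + 555t² + 900t - 7020 = (-(5/4)t + 35/4)(4t⁴ + 8t³ + 84t² + 80t - 624) + (-20t³ - 80t² - 580t - 1560)
  4t⁴ + 8t³ + 84t² + 80t - 624 = (-(1/5)t + 2/5)(-20t³ - 80t² - 580t - 1560) + (0)
Last nonzero remainder: -20t³ - 80t² - 580t - 1560. Dividing through by -20 gives the monic gcd t³ + 4t² + 29t + 78.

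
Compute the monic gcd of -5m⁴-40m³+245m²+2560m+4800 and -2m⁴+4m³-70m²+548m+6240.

m²-3m-40

Apply the Euclidean algorithm:
  -5m⁴-40m³+245m²+2560m+4800 = (5/2)(-2m⁴+4m³-70m²+548m+6240) + (-50m³+420m²+1190m-10800)
  -2m⁴+4m³-70m²+548m+6240 = ((1/25)m+32/125)(-50m³+420m²+1190m-10800) + (-(5628/25)m²+(16884/25)m+45024/5)
  -50m³+420m²+1190m-10800 = ((625/2814)m-1125/938)(-(5628/25)m²+(16884/25)m+45024/5) + (0)
Last nonzero remainder: -(5628/25)m²+(16884/25)m+45024/5. Dividing through by -5628/25 gives the monic gcd m²-3m-40.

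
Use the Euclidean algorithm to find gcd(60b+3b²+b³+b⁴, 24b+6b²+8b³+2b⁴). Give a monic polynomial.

4b+b²

Repeated division with remainder:
  b⁴+b³+3b²+60b = (1/2)(2b⁴+8b³+6b²+24b) + (-3b³+48b)
  2b⁴+8b³+6b²+24b = (-(2/3)b-8/3)(-3b³+48b) + (38b²+152b)
  -3b³+48b = (-(3/38)b+6/19)(38b²+152b) + (0)
Last nonzero remainder: 38b²+152b. Dividing through by 38 gives the monic gcd b²+4b.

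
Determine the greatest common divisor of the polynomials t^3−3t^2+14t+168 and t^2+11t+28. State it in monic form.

Euclidean algorithm in ℚ[t]:
  t^3−3t^2+14t+168 = (t−14)(t^2+11t+28) + (140t+560)
  t^2+11t+28 = ((1/140)t+1/20)(140t+560) + (0)
Last nonzero remainder: 140t+560. Dividing through by 140 gives the monic gcd t+4.

t+4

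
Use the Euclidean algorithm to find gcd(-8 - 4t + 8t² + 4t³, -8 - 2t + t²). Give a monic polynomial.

2 + t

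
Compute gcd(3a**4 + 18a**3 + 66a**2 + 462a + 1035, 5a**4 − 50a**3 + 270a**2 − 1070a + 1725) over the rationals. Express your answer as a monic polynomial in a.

a**2 − 2a + 23

Repeated division with remainder:
  3a**4 + 18a**3 + 66a**2 + 462a + 1035 = (3/5)(5a**4 − 50a**3 + 270a**2 − 1070a + 1725) + (48a**3 − 96a**2 + 1104a)
  5a**4 − 50a**3 + 270a**2 − 1070a + 1725 = ((5/48)a − 5/6)(48a**3 − 96a**2 + 1104a) + (75a**2 − 150a + 1725)
  48a**3 − 96a**2 + 1104a = ((16/25)a)(75a**2 − 150a + 1725) + (0)
Last nonzero remainder: 75a**2 − 150a + 1725. Dividing through by 75 gives the monic gcd a**2 − 2a + 23.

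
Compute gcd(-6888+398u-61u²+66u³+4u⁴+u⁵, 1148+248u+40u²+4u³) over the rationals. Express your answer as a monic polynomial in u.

41+3u+u²

By polynomial division,
  u⁵+4u⁴+66u³-61u²+398u-6888 = ((1/4)u²-(3/2)u+16)(4u³+40u²+248u+1148) + (-616u²-1848u-25256)
  4u³+40u²+248u+1148 = (-(1/154)u-1/22)(-616u²-1848u-25256) + (0)
Last nonzero remainder: -616u²-1848u-25256. Dividing through by -616 gives the monic gcd u²+3u+41.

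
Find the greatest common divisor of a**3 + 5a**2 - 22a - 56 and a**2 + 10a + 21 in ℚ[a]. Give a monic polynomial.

a + 7

Apply the Euclidean algorithm:
  a**3 + 5a**2 - 22a - 56 = (a - 5)(a**2 + 10a + 21) + (7a + 49)
  a**2 + 10a + 21 = ((1/7)a + 3/7)(7a + 49) + (0)
Last nonzero remainder: 7a + 49. Dividing through by 7 gives the monic gcd a + 7.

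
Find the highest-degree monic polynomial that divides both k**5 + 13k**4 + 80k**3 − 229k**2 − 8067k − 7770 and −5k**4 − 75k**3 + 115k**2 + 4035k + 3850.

By polynomial division,
  k**5 + 13k**4 + 80k**3 − 229k**2 − 8067k − 7770 = (−(1/5)k + 2/5)(−5k**4 − 75k**3 + 115k**2 + 4035k + 3850) + (133k**3 + 532k**2 − 8911k − 9310)
  −5k**4 − 75k**3 + 115k**2 + 4035k + 3850 = (−(5/133)k − 55/133)(133k**3 + 532k**2 − 8911k − 9310) + (0)
Last nonzero remainder: 133k**3 + 532k**2 − 8911k − 9310. Dividing through by 133 gives the monic gcd k**3 + 4k**2 − 67k − 70.

k**3 + 4k**2 − 67k − 70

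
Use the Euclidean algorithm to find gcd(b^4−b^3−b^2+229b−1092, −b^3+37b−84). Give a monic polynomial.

Apply the Euclidean algorithm:
  b^4−b^3−b^2+229b−1092 = (−b+1)(−b^3+37b−84) + (36b^2+108b−1008)
  −b^3+37b−84 = (−(1/36)b+1/12)(36b^2+108b−1008) + (0)
Last nonzero remainder: 36b^2+108b−1008. Dividing through by 36 gives the monic gcd b^2+3b−28.

b^2+3b−28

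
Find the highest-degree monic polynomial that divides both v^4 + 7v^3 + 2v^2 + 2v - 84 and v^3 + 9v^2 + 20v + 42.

Apply the Euclidean algorithm:
  v^4 + 7v^3 + 2v^2 + 2v - 84 = (v - 2)(v^3 + 9v^2 + 20v + 42) + (0)
The last nonzero remainder v^3 + 9v^2 + 20v + 42 is already monic.

v^3 + 9v^2 + 20v + 42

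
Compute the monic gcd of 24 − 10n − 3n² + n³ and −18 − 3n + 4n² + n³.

−6 + n + n²

By polynomial division,
  n³ − 3n² − 10n + 24 = (n³ + 4n² − 3n − 18) + (−7n² − 7n + 42)
  n³ + 4n² − 3n − 18 = (−(1/7)n − 3/7)(−7n² − 7n + 42) + (0)
Last nonzero remainder: −7n² − 7n + 42. Dividing through by −7 gives the monic gcd n² + n − 6.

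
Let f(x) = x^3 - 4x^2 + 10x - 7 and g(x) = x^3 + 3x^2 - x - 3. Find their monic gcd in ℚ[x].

x - 1

By polynomial division,
  x^3 - 4x^2 + 10x - 7 = (x^3 + 3x^2 - x - 3) + (-7x^2 + 11x - 4)
  x^3 + 3x^2 - x - 3 = (-(1/7)x - 32/49)(-7x^2 + 11x - 4) + ((275/49)x - 275/49)
  -7x^2 + 11x - 4 = (-(343/275)x + 196/275)((275/49)x - 275/49) + (0)
Last nonzero remainder: (275/49)x - 275/49. Dividing through by 275/49 gives the monic gcd x - 1.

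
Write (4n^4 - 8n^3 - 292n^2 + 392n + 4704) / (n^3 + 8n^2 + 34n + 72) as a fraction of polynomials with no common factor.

(4n^3 - 24n^2 - 196n + 1176)/(n^2 + 4n + 18)

Repeated division with remainder:
  4n^4 - 8n^3 - 292n^2 + 392n + 4704 = (4n - 40)(n^3 + 8n^2 + 34n + 72) + (-108n^2 + 1464n + 7584)
  n^3 + 8n^2 + 34n + 72 = (-(1/108)n - 97/486)(-108n^2 + 1464n + 7584) + ((32110/81)n + 128440/81)
  -108n^2 + 1464n + 7584 = (-(4374/16055)n + 76788/16055)((32110/81)n + 128440/81) + (0)
Last nonzero remainder: (32110/81)n + 128440/81. Dividing through by 32110/81 gives the monic gcd n + 4.
Cancel n + 4 from numerator and denominator to get the reduced form.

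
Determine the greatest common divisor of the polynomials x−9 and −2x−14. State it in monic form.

Euclidean algorithm in ℚ[x]:
  x−9 = (−1/2)(−2x−14) + (−16)
  −2x−14 = ((1/8)x+7/8)(−16) + (0)
The last nonzero remainder is the constant −16, so the polynomials are coprime and gcd = 1.

1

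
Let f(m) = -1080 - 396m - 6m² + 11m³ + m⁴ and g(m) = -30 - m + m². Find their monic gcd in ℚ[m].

-30 - m + m²

By polynomial division,
  m⁴ + 11m³ - 6m² - 396m - 1080 = (m² + 12m + 36)(m² - m - 30) + (0)
The last nonzero remainder m² - m - 30 is already monic.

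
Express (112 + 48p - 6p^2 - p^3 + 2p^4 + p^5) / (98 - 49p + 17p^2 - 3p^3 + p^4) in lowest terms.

(16 + 16p + 6p^2 + p^3)/(14 + p + p^2)

By polynomial division,
  p^5 + 2p^4 - p^3 - 6p^2 + 48p + 112 = (p + 5)(p^4 - 3p^3 + 17p^2 - 49p + 98) + (-3p^3 - 42p^2 + 195p - 378)
  p^4 - 3p^3 + 17p^2 - 49p + 98 = (-(1/3)p + 17/3)(-3p^3 - 42p^2 + 195p - 378) + (320p^2 - 1280p + 2240)
  -3p^3 - 42p^2 + 195p - 378 = (-(3/320)p - 27/160)(320p^2 - 1280p + 2240) + (0)
Last nonzero remainder: 320p^2 - 1280p + 2240. Dividing through by 320 gives the monic gcd p^2 - 4p + 7.
Cancel p^2 - 4p + 7 from numerator and denominator to get the reduced form.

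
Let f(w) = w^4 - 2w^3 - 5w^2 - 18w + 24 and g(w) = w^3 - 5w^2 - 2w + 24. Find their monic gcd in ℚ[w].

w - 4

Euclidean algorithm in ℚ[w]:
  w^4 - 2w^3 - 5w^2 - 18w + 24 = (w + 3)(w^3 - 5w^2 - 2w + 24) + (12w^2 - 36w - 48)
  w^3 - 5w^2 - 2w + 24 = ((1/12)w - 1/6)(12w^2 - 36w - 48) + (-4w + 16)
  12w^2 - 36w - 48 = (-3w - 3)(-4w + 16) + (0)
Last nonzero remainder: -4w + 16. Dividing through by -4 gives the monic gcd w - 4.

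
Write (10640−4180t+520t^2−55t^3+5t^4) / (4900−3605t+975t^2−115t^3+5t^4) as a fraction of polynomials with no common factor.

(76+t^2)/(35−12t+t^2)

By polynomial division,
  5t^4−55t^3+520t^2−4180t+10640 = (5t^4−115t^3+975t^2−3605t+4900) + (60t^3−455t^2−575t+5740)
  5t^4−115t^3+975t^2−3605t+4900 = ((1/12)t−185/144)(60t^3−455t^2−575t+5740) + ((63125/144)t^2−(694375/144)t+441875/36)
  60t^3−455t^2−575t+5740 = ((1728/12625)t+5904/12625)((63125/144)t^2−(694375/144)t+441875/36) + (0)
Last nonzero remainder: (63125/144)t^2−(694375/144)t+441875/36. Dividing through by 63125/144 gives the monic gcd t^2−11t+28.
Cancel t^2−11t+28 from numerator and denominator to get the reduced form.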